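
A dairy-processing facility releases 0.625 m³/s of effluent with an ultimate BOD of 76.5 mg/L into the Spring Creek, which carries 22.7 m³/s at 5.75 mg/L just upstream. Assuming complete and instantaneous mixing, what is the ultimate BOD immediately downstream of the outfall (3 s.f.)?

7.65 mg/L

Flow-weighted mixing: C = (Q_r C_r + Q_w C_w)/(Q_r + Q_w)
= (22.7×5.75 + 0.625×76.5)/(22.7 + 0.625) = 178.3/23.32 = 7.646 mg/L.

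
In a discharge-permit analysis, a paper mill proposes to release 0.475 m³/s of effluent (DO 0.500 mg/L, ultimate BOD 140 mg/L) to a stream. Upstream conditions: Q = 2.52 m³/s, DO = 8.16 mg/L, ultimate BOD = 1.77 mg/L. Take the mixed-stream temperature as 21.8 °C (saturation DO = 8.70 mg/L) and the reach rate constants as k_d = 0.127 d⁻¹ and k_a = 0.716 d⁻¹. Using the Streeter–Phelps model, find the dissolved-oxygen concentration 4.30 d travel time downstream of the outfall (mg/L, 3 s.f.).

Mixed DO = (2.52×8.16 + 0.475×0.500)/(2.52+0.475) = 20.80/2.995 = 6.945 mg/L.
Mixed L₀ = (2.52×1.77 + 0.475×140)/(2.995) = 70.96/2.995 = 23.69 mg/L.
Initial deficit D₀ = C_s − DO₀ = 8.70 − 6.945 = 1.755 mg/L.
D(4.30) = [0.127×23.69/(0.716−0.127)](e^(−0.127×4.30) − e^(−0.716×4.30)) + 1.755 e^(−0.716×4.30)
= 5.109 × (0.5792 − 0.04601) + 1.755 × 0.04601 = 2.805 mg/L.
DO = 8.70 − 2.805 = 5.895 mg/L.

DO ≈ 5.90 mg/L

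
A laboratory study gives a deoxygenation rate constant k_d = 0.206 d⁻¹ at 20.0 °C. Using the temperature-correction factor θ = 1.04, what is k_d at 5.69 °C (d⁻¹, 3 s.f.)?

k_d ≈ 0.118 d⁻¹

k_d(T₂) = k_d(T₁) · θ^(T₂−T₁) = 0.206 × 1.04^(5.69−20.0)
= 0.206 × 1.04^-14.3 = 0.206 × 0.5705 = 0.1175 d⁻¹.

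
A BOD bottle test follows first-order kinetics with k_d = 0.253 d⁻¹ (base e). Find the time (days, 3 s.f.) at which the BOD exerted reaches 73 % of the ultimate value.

y/L₀ = 1 − e^(−k_d t) = 0.73 ⇒ e^(−k_d t) = 0.270
t = −ln(0.270) / 0.253 = 1.309 / 0.253 = 5.175 d.

t ≈ 5.18 d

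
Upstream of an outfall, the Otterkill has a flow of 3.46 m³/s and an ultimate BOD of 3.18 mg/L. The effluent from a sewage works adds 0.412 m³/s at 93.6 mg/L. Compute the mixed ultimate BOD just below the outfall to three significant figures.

12.8 mg/L

Flow-weighted mixing: C = (Q_r C_r + Q_w C_w)/(Q_r + Q_w)
= (3.46×3.18 + 0.412×93.6)/(3.46 + 0.412) = 49.57/3.872 = 12.80 mg/L.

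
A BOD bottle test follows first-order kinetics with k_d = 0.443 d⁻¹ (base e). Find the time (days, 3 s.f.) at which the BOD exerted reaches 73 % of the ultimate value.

y/L₀ = 1 − e^(−k_d t) = 0.73 ⇒ e^(−k_d t) = 0.270
t = −ln(0.270) / 0.443 = 1.309 / 0.443 = 2.956 d.

t ≈ 2.96 d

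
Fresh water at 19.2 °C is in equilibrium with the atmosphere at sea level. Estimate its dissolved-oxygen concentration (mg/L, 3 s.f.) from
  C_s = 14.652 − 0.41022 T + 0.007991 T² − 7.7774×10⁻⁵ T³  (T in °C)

C_s ≈ 9.17 mg/L

C_s = 14.652 − 0.41022×19.2 + 0.007991×19.2² − 7.7774×10⁻⁵×19.2³ = 9.171 mg/L.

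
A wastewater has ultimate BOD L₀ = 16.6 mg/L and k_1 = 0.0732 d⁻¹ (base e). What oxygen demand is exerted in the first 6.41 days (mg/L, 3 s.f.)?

y ≈ 6.22 mg/L

y_t = L₀(1 − e^(−k_1 t)) = 16.6 × (1 − e^(−0.0732×6.41))
= 16.6 × (1 − 0.6255) = 16.6 × 0.3745 = 6.217 mg/L.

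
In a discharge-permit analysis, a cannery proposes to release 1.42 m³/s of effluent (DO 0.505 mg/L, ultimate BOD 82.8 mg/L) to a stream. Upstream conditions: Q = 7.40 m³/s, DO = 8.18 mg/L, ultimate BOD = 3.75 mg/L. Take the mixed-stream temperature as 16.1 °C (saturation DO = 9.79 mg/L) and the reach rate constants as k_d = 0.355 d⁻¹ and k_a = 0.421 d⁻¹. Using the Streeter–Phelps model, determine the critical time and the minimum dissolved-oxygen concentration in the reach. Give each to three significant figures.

Mixed DO = (7.40×8.18 + 1.42×0.505)/(7.40+1.42) = 61.25/8.820 = 6.944 mg/L.
Mixed L₀ = (7.40×3.75 + 1.42×82.8)/(8.820) = 145.3/8.820 = 16.48 mg/L.
Initial deficit D₀ = C_s − DO₀ = 9.79 − 6.944 = 2.846 mg/L.
t_c = (1/0.06600) ln[(0.421/0.355)(1 − 2.846×0.06600/(0.355×16.48))] = 15.15 × ln(1.148) = 2.089 d.
D_c = (0.355/0.421) × 16.48 × e^(−0.355×2.089) = 0.8432 × 16.48 × 0.4763 = 6.618 mg/L.
Minimum DO = 9.79 − 6.618 = 3.172 mg/L.

t_c ≈ 2.09 d; minimum DO ≈ 3.17 mg/L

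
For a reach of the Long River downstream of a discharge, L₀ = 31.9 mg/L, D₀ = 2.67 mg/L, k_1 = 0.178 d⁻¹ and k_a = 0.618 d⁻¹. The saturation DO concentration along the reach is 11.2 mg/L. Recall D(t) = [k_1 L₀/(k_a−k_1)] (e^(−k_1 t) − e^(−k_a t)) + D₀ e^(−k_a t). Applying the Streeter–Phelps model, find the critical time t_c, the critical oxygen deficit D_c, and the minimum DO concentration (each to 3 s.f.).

t_c = [1/(k_a−k_1)] ln[(k_a/k_1)(1 − D₀(k_a−k_1)/(k_1 L₀))]
= [1/(0.618−0.178)] ln[(0.618/0.178)(1 − 2.67×0.4400/(0.178×31.9))]
= (1/0.4400) ln[3.472 × 0.7931] = 2.273 × ln(2.754) = 2.273 × 1.013 = 2.302 d.
L(t_c) = L₀ e^(−k_1 t_c) = 31.9 × 0.6638 = 21.18 mg/L, and at the critical point k_a D_c = k_1 L, so D_c = (0.178/0.618) × 21.18 = 6.099 mg/L.
Minimum DO = C_s − D_c = 11.2 − 6.099 = 5.101 mg/L.

t_c ≈ 2.30 d; D_c ≈ 6.10 mg/L; min DO ≈ 5.10 mg/L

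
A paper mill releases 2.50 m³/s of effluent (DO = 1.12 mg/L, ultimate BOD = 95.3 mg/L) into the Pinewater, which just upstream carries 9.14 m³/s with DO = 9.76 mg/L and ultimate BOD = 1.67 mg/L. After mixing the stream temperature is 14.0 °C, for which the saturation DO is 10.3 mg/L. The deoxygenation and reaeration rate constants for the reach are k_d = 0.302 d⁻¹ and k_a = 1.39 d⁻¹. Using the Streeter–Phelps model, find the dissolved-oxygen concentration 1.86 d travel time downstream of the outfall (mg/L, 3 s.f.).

Mixed DO = (9.14×9.76 + 2.50×1.12)/(9.14+2.50) = 92.01/11.64 = 7.904 mg/L.
Mixed L₀ = (9.14×1.67 + 2.50×95.3)/(11.64) = 253.5/11.64 = 21.78 mg/L.
Initial deficit D₀ = C_s − DO₀ = 10.3 − 7.904 = 2.396 mg/L.
D(1.86) = [0.302×21.78/(1.39−0.302)](e^(−0.302×1.86) − e^(−1.39×1.86)) + 2.396 e^(−1.39×1.86)
= 6.045 × (0.5702 − 0.07537) + 2.396 × 0.07537 = 3.172 mg/L.
DO = 10.3 − 3.172 = 7.128 mg/L.

DO ≈ 7.13 mg/L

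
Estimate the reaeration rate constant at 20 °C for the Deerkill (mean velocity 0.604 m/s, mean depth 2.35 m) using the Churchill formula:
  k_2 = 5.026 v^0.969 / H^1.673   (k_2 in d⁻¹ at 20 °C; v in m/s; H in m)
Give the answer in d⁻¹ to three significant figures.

k_2 ≈ 0.738 d⁻¹

k_2 = 5.026 × 0.604^0.969 / 2.35^1.673 = 5.026 × 0.6135 / 4.176 = 0.7383 d⁻¹.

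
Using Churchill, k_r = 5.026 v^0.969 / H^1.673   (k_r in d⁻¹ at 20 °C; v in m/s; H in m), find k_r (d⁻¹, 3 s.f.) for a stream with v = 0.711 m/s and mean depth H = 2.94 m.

k_r = 5.026 × 0.711^0.969 / 2.94^1.673 = 5.026 × 0.7186 / 6.075 = 0.5945 d⁻¹.

k_r ≈ 0.594 d⁻¹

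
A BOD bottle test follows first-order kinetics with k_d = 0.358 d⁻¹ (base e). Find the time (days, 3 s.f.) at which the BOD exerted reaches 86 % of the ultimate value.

t ≈ 5.49 d

y/L₀ = 1 − e^(−k_d t) = 0.86 ⇒ e^(−k_d t) = 0.140
t = −ln(0.140) / 0.358 = 1.966 / 0.358 = 5.492 d.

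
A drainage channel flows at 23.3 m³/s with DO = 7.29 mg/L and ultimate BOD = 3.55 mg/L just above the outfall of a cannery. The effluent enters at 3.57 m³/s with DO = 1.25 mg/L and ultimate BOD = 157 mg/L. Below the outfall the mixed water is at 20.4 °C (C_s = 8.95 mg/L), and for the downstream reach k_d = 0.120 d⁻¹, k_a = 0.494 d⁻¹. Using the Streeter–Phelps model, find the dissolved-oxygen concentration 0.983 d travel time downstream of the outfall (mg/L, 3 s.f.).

DO ≈ 5.33 mg/L

Mixed DO = (23.3×7.29 + 3.57×1.25)/(23.3+3.57) = 174.3/26.87 = 6.488 mg/L.
Mixed L₀ = (23.3×3.55 + 3.57×157)/(26.87) = 643.2/26.87 = 23.94 mg/L.
Initial deficit D₀ = C_s − DO₀ = 8.95 − 6.488 = 2.462 mg/L.
D(0.983) = [0.120×23.94/(0.494−0.120)](e^(−0.120×0.983) − e^(−0.494×0.983)) + 2.462 e^(−0.494×0.983)
= 7.681 × (0.8887 − 0.6153) + 2.462 × 0.6153 = 3.615 mg/L.
DO = 8.95 − 3.615 = 5.335 mg/L.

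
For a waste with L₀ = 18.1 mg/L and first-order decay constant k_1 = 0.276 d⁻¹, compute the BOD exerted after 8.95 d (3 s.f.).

y ≈ 16.6 mg/L

y_t = L₀(1 − e^(−k_1 t)) = 18.1 × (1 − e^(−0.276×8.95))
= 18.1 × (1 − 0.08457) = 18.1 × 0.9154 = 16.57 mg/L.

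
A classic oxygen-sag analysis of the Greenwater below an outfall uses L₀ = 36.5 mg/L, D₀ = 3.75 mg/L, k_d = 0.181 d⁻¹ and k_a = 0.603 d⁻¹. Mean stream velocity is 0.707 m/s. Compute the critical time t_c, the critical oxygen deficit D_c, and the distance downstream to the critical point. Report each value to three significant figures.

t_c ≈ 2.20 d; D_c ≈ 7.35 mg/L; x_c ≈ 135 km

t_c = [1/(k_a−k_d)] ln[(k_a/k_d)(1 − D₀(k_a−k_d)/(k_d L₀))]
= [1/(0.603−0.181)] ln[(0.603/0.181)(1 − 3.75×0.4220/(0.181×36.5))]
= (1/0.4220) ln[3.331 × 0.7605] = 2.370 × ln(2.533) = 2.370 × 0.9296 = 2.203 d.
D_c = (k_d/k_a) L₀ e^(−k_d t_c) = (0.181/0.603) × 36.5 × e^(−0.181×2.203) = 0.3002 × 36.5 × 0.6712 = 7.354 mg/L.
x_c = v t_c = 0.707 m/s × 2.203 d × 86400 s/d = 134600 m ≈ 135 km.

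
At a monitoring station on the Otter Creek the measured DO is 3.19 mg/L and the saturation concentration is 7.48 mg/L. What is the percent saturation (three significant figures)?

42.6 % saturation

% saturation = C/C_s × 100 = 3.19/7.48 × 100 = 42.6 %.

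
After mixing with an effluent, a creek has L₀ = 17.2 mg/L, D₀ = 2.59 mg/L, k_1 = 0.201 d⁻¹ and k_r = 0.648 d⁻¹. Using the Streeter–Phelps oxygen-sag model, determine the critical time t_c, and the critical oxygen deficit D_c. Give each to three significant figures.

With k_r/k_1 = 3.224 and 1 − D₀(k_r−k_1)/(k_1 L₀) = 0.6651,
t_c = ln(3.224 × 0.6651) / (0.648 − 0.201) = ln(2.144) / 0.4470 = 0.7628/0.4470 = 1.706 d.
L(t_c) = L₀ e^(−k_1 t_c) = 17.2 × 0.7096 = 12.21 mg/L, and at the critical point k_r D_c = k_1 L, so D_c = (0.201/0.648) × 12.21 = 3.786 mg/L.

t_c ≈ 1.71 d; D_c ≈ 3.79 mg/L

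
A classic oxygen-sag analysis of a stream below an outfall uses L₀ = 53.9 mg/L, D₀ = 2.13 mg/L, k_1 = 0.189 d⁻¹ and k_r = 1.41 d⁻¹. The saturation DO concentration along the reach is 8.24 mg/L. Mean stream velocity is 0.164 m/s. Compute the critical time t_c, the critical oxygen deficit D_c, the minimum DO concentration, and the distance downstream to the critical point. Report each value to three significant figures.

t_c ≈ 1.40 d; D_c ≈ 5.54 mg/L; min DO ≈ 2.70 mg/L; x_c ≈ 19.9 km

t_c = [1/(k_r−k_1)] ln[(k_r/k_1)(1 − D₀(k_r−k_1)/(k_1 L₀))]
= [1/(1.41−0.189)] ln[(1.41/0.189)(1 − 2.13×1.221/(0.189×53.9))]
= (1/1.221) ln[7.460 × 0.7447] = 0.8190 × ln(5.556) = 0.8190 × 1.715 = 1.404 d.
D_c = (k_1/k_r) L₀ e^(−k_1 t_c) = (0.189/1.41) × 53.9 × e^(−0.189×1.404) = 0.1340 × 53.9 × 0.7669 = 5.541 mg/L.
Minimum DO = C_s − D_c = 8.24 − 5.541 = 2.699 mg/L.
x_c = v t_c = 0.164 m/s × 1.404 d × 86400 s/d = 19900 m ≈ 19.9 km.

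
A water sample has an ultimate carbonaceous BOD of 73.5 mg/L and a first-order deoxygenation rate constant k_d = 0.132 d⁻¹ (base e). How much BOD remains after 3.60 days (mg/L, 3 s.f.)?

L ≈ 45.7 mg/L

L_t = L₀ e^(−k_d t) = 73.5 × e^(−0.132×3.60) = 73.5 × 0.6218 = 45.70 mg/L.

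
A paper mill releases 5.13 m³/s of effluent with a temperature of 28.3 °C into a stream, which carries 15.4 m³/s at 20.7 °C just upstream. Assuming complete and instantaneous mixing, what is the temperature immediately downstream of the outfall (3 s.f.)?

Flow-weighted mixing: C = (Q_r C_r + Q_w C_w)/(Q_r + Q_w)
= (15.4×20.7 + 5.13×28.3)/(15.4 + 5.13) = 464.0/20.53 = 22.60 °C.

22.6 °C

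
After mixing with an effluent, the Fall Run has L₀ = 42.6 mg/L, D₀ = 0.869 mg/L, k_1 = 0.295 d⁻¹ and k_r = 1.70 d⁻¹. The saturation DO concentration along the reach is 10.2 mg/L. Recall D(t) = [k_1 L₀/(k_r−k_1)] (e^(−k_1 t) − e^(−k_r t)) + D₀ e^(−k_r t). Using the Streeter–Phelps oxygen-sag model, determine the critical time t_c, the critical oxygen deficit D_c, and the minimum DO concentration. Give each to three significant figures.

At the critical point dD/dt = 0, so k_1 L₀ e^(−k_1 t) = k_r D. Substituting D(t) from the Streeter–Phelps equation and solving for t gives
t_c = ln[(k_r/k_1)(1 − D₀(k_r−k_1)/(k_1 L₀))] / (k_r−k_1).
Here k_r−k_1 = 1.405 d⁻¹ and 1 − D₀(k_r−k_1)/(k_1 L₀) = 1 − 0.869×1.405/(0.295×42.6) = 0.9028, so
t_c = ln(5.763 × 0.9028) / 1.405 = 1.649 / 1.405 = 1.174 d.
D_c = (k_1/k_r) L₀ e^(−k_1 t_c) = (0.295/1.70) × 42.6 × e^(−0.295×1.174) = 0.1735 × 42.6 × 0.7073 = 5.229 mg/L.
Minimum DO = C_s − D_c = 10.2 − 5.229 = 4.971 mg/L.

t_c ≈ 1.17 d; D_c ≈ 5.23 mg/L; min DO ≈ 4.97 mg/L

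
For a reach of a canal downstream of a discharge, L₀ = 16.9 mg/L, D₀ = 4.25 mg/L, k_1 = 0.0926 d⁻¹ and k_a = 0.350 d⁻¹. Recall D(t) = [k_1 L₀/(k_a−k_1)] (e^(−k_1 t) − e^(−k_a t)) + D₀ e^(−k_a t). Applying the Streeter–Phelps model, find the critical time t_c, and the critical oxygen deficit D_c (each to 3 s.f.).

t_c ≈ 0.501 d; D_c ≈ 4.27 mg/L

t_c = [1/(k_a−k_1)] ln[(k_a/k_1)(1 − D₀(k_a−k_1)/(k_1 L₀))]
= [1/(0.350−0.0926)] ln[(0.350/0.0926)(1 − 4.25×0.2574/(0.0926×16.9))]
= (1/0.2574) ln[3.780 × 0.3010] = 3.885 × ln(1.138) = 3.885 × 0.1289 = 0.5007 d.
D_c = (k_1/k_a) L₀ e^(−k_1 t_c) = (0.0926/0.350) × 16.9 × e^(−0.0926×0.5007) = 0.2646 × 16.9 × 0.9547 = 4.269 mg/L.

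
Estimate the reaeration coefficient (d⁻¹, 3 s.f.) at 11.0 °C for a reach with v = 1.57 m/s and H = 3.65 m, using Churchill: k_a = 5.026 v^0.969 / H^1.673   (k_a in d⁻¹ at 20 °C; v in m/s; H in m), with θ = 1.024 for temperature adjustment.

k_a ≈ 0.720 d⁻¹

k_a(20) = 5.026 × 1.57^0.969 / 3.65^1.673 = 5.026 × 1.548 / 8.724 = 0.8919 d⁻¹.
k_a(11.0) = 0.8919 × 1.024^(11.0−20) = 0.8919 × 0.8078 = 0.7205 d⁻¹.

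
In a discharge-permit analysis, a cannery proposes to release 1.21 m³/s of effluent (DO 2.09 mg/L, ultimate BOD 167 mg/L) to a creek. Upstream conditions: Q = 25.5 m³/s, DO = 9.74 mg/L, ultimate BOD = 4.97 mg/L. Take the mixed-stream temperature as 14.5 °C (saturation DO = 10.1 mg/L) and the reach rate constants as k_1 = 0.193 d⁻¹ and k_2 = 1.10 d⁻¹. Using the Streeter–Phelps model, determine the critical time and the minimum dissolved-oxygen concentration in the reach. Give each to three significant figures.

Mixed DO = (25.5×9.74 + 1.21×2.09)/(25.5+1.21) = 250.9/26.71 = 9.393 mg/L.
Mixed L₀ = (25.5×4.97 + 1.21×167)/(26.71) = 328.8/26.71 = 12.31 mg/L.
Initial deficit D₀ = C_s − DO₀ = 10.1 − 9.393 = 0.7066 mg/L.
t_c = (1/0.9070) ln[(1.10/0.193)(1 − 0.7066×0.9070/(0.193×12.31))] = 1.103 × ln(4.162) = 1.572 d.
D_c = (0.193/1.10) × 12.31 × e^(−0.193×1.572) = 0.1755 × 12.31 × 0.7383 = 1.595 mg/L.
Minimum DO = 10.1 − 1.595 = 8.505 mg/L.

t_c ≈ 1.57 d; minimum DO ≈ 8.51 mg/L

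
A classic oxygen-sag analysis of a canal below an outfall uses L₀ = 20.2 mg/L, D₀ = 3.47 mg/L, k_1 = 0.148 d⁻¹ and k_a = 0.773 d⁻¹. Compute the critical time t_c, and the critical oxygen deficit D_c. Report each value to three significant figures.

At the critical point dD/dt = 0, so k_1 L₀ e^(−k_1 t) = k_a D. Substituting D(t) from the Streeter–Phelps equation and solving for t gives
t_c = ln[(k_a/k_1)(1 − D₀(k_a−k_1)/(k_1 L₀))] / (k_a−k_1).
Here k_a−k_1 = 0.6250 d⁻¹ and 1 − D₀(k_a−k_1)/(k_1 L₀) = 1 − 3.47×0.6250/(0.148×20.2) = 0.2746, so
t_c = ln(5.223 × 0.2746) / 0.6250 = 0.3605 / 0.6250 = 0.5768 d.
L(t_c) = L₀ e^(−k_1 t_c) = 20.2 × 0.9182 = 18.55 mg/L, and at the critical point k_a D_c = k_1 L, so D_c = (0.148/0.773) × 18.55 = 3.551 mg/L.

t_c ≈ 0.577 d; D_c ≈ 3.55 mg/L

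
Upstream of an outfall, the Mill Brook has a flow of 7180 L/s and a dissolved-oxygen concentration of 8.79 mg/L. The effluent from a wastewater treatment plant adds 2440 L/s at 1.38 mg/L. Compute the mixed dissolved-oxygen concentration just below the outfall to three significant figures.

Flow-weighted mixing: C = (Q_r C_r + Q_w C_w)/(Q_r + Q_w)
= (7180×8.79 + 2440×1.38)/(7180 + 2440) = 66480/9620 = 6.911 mg/L.

6.91 mg/L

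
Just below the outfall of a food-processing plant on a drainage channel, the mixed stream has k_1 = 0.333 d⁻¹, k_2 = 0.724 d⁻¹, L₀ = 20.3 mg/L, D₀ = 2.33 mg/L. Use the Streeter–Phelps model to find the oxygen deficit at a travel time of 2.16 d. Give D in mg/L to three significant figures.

D ≈ 5.29 mg/L

k_1 L₀/(k_2−k_1) = 0.333×20.3/(0.724−0.333) = 6.760/0.3910 = 17.29 mg/L.
e^(−k_1 t) = e^(−0.333×2.160) = 0.4871; e^(−k_2 t) = e^(−0.724×2.160) = 0.2093.
D = 17.29 × (0.4871 − 0.2093) + 2.33 × 0.2093 = 4.802 + 0.4877 = 5.290 mg/L.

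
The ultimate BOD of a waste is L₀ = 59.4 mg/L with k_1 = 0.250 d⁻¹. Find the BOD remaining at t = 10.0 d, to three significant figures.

L_t = L₀ e^(−k_1 t) = 59.4 × e^(−0.250×10.0) = 59.4 × 0.08208 = 4.876 mg/L.

L ≈ 4.88 mg/L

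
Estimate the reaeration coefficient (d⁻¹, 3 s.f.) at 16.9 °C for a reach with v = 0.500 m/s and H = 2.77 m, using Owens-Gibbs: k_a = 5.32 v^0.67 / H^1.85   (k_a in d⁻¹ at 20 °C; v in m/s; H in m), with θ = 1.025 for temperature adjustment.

k_a(20) = 5.32 × 0.500^0.67 / 2.77^1.85 = 5.32 × 0.6285 / 6.585 = 0.5077 d⁻¹.
k_a(16.9) = 0.5077 × 1.025^(16.9−20) = 0.5077 × 0.9263 = 0.4703 d⁻¹.

k_a ≈ 0.470 d⁻¹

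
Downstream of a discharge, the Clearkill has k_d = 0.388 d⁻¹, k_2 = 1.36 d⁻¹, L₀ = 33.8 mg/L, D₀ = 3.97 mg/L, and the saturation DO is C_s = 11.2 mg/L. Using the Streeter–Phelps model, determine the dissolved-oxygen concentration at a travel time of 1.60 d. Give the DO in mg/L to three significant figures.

k_d L₀/(k_2−k_d) = 0.388×33.8/(1.36−0.388) = 13.11/0.9720 = 13.49 mg/L.
e^(−k_d t) = e^(−0.388×1.600) = 0.5375; e^(−k_2 t) = e^(−1.36×1.600) = 0.1135.
D = 13.49 × (0.5375 − 0.1135) + 3.97 × 0.1135 = 5.721 + 0.4506 = 6.172 mg/L.
DO = C_s − D = 11.2 − 6.172 = 5.028 mg/L.

DO ≈ 5.03 mg/L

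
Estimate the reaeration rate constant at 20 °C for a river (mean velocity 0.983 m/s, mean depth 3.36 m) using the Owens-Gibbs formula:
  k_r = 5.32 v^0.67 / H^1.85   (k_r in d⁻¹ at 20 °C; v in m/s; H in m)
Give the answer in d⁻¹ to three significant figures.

k_r ≈ 0.559 d⁻¹

k_r = 5.32 × 0.983^0.67 / 3.36^1.85 = 5.32 × 0.9886 / 9.413 = 0.5587 d⁻¹.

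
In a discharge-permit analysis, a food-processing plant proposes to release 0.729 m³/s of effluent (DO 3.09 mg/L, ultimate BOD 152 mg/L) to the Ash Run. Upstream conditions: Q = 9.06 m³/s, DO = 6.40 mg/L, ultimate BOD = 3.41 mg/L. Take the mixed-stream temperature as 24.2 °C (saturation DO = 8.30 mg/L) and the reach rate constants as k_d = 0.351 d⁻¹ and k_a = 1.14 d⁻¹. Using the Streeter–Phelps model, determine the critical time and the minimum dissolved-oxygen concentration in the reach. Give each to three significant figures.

Mixed DO = (9.06×6.40 + 0.729×3.09)/(9.06+0.729) = 60.24/9.789 = 6.153 mg/L.
Mixed L₀ = (9.06×3.41 + 0.729×152)/(9.789) = 141.7/9.789 = 14.48 mg/L.
Initial deficit D₀ = C_s − DO₀ = 8.30 − 6.153 = 2.147 mg/L.
t_c = (1/0.7890) ln[(1.14/0.351)(1 − 2.147×0.7890/(0.351×14.48))] = 1.267 × ln(2.165) = 0.9792 d.
D_c = (0.351/1.14) × 14.48 × e^(−0.351×0.9792) = 0.3079 × 14.48 × 0.7092 = 3.161 mg/L.
Minimum DO = 8.30 − 3.161 = 5.139 mg/L.

t_c ≈ 0.979 d; minimum DO ≈ 5.14 mg/L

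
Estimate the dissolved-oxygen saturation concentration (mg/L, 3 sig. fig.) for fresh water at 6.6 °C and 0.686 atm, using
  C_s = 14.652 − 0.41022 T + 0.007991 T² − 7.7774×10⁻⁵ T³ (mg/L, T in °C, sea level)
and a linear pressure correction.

C_s ≈ 8.42 mg/L

At sea level: C_s = 14.652 − 0.41022×6.6 + 0.007991×6.6² − 7.7774×10⁻⁵×6.6³ = 12.27 mg/L.
Pressure correction: C_s' = 12.27 × 0.686 = 8.417 mg/L.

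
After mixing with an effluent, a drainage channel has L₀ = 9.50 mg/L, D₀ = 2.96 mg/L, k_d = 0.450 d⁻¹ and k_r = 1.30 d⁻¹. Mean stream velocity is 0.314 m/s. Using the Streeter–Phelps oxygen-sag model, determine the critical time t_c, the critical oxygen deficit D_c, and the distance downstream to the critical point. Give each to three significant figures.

t_c = [1/(k_r−k_d)] ln[(k_r/k_d)(1 − D₀(k_r−k_d)/(k_d L₀))]
= [1/(1.30−0.450)] ln[(1.30/0.450)(1 − 2.96×0.8500/(0.450×9.50))]
= (1/0.8500) ln[2.889 × 0.4115] = 1.176 × ln(1.189) = 1.176 × 0.1728 = 0.2033 d.
L(t_c) = L₀ e^(−k_d t_c) = 9.50 × 0.9126 = 8.669 mg/L, and at the critical point k_r D_c = k_d L, so D_c = (0.450/1.30) × 8.669 = 3.001 mg/L.
x_c = v t_c = 0.314 m/s × 0.2033 d × 86400 s/d = 5516 m ≈ 5.52 km.

t_c ≈ 0.203 d; D_c ≈ 3.00 mg/L; x_c ≈ 5.52 km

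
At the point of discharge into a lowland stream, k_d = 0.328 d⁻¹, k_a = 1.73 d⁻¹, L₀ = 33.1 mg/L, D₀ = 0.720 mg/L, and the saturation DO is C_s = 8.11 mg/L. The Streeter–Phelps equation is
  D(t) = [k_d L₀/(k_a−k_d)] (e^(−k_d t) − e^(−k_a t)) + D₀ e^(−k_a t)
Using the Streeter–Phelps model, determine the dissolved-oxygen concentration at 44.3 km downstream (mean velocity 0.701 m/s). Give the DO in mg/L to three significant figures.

Travel time t = x/v = 44.3 km / (0.701 m/s) = 44300 m / 0.701 m/s = 63200 s = 0.7314 d.
k_d L₀/(k_a−k_d) = 0.328×33.1/(1.73−0.328) = 10.86/1.402 = 7.744 mg/L.
e^(−k_d t) = e^(−0.328×0.7314) = 0.7867; e^(−k_a t) = e^(−1.73×0.7314) = 0.2821.
D = 7.744 × (0.7867 − 0.2821) + 0.720 × 0.2821 = 3.907 + 0.2031 = 4.110 mg/L.
DO = C_s − D = 8.11 − 4.110 = 4.000 mg/L.

DO ≈ 4.00 mg/L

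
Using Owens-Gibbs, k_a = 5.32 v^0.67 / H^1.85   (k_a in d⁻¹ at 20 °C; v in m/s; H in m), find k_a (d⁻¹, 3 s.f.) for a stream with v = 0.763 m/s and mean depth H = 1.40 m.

k_a ≈ 2.38 d⁻¹

k_a = 5.32 × 0.763^0.67 / 1.40^1.85 = 5.32 × 0.8342 / 1.864 = 2.382 d⁻¹.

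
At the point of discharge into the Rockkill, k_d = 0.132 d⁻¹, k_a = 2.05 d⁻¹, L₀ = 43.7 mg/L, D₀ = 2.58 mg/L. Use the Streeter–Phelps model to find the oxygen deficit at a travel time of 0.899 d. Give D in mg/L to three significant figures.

D ≈ 2.60 mg/L

k_d L₀/(k_a−k_d) = 0.132×43.7/(2.05−0.132) = 5.768/1.918 = 3.008 mg/L.
e^(−k_d t) = e^(−0.132×0.8990) = 0.8881; e^(−k_a t) = e^(−2.05×0.8990) = 0.1583.
D = 3.008 × (0.8881 − 0.1583) + 2.58 × 0.1583 = 2.195 + 0.4085 = 2.603 mg/L.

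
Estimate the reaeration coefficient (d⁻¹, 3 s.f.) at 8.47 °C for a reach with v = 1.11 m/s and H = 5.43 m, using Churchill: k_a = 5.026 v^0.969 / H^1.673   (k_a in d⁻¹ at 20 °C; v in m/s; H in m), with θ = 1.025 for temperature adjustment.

k_a(20) = 5.026 × 1.11^0.969 / 5.43^1.673 = 5.026 × 1.106 / 16.96 = 0.3280 d⁻¹.
k_a(8.47) = 0.3280 × 1.025^(8.47−20) = 0.3280 × 0.7522 = 0.2467 d⁻¹.

k_a ≈ 0.247 d⁻¹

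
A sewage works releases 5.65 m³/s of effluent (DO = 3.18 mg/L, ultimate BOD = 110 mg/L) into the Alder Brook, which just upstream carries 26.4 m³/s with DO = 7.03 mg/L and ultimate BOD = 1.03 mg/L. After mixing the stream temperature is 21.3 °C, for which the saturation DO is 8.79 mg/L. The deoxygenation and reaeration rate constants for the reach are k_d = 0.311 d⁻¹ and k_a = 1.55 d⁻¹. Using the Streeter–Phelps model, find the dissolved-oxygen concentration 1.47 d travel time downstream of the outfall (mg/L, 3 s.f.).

DO ≈ 5.84 mg/L

Mixed DO = (26.4×7.03 + 5.65×3.18)/(26.4+5.65) = 203.6/32.05 = 6.351 mg/L.
Mixed L₀ = (26.4×1.03 + 5.65×110)/(32.05) = 648.7/32.05 = 20.24 mg/L.
Initial deficit D₀ = C_s − DO₀ = 8.79 − 6.351 = 2.439 mg/L.
D(1.47) = [0.311×20.24/(1.55−0.311)](e^(−0.311×1.47) − e^(−1.55×1.47)) + 2.439 e^(−1.55×1.47)
= 5.080 × (0.6331 − 0.1024) + 2.439 × 0.1024 = 2.946 mg/L.
DO = 8.79 − 2.946 = 5.844 mg/L.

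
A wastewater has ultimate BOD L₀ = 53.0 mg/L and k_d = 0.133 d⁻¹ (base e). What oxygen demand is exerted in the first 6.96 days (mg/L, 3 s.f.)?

y_t = L₀(1 − e^(−k_d t)) = 53.0 × (1 − e^(−0.133×6.96))
= 53.0 × (1 − 0.3963) = 53.0 × 0.6037 = 32.00 mg/L.

y ≈ 32.0 mg/L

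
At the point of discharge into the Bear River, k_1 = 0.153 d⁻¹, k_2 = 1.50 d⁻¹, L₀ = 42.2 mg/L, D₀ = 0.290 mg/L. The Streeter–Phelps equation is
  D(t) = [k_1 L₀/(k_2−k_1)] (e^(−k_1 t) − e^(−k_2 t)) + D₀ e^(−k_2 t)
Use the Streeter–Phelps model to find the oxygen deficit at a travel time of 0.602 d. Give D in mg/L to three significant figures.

D ≈ 2.55 mg/L

k_1 L₀/(k_2−k_1) = 0.153×42.2/(1.50−0.153) = 6.457/1.347 = 4.793 mg/L.
e^(−k_1 t) = e^(−0.153×0.6020) = 0.9120; e^(−k_2 t) = e^(−1.50×0.6020) = 0.4054.
D = 4.793 × (0.9120 − 0.4054) + 0.290 × 0.4054 = 2.429 + 0.1176 = 2.546 mg/L.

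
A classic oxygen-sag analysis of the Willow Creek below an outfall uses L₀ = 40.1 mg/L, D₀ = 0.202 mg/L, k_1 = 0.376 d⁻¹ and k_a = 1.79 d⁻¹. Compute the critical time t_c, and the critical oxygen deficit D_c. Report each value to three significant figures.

At the critical point dD/dt = 0, so k_1 L₀ e^(−k_1 t) = k_a D. Substituting D(t) from the Streeter–Phelps equation and solving for t gives
t_c = ln[(k_a/k_1)(1 − D₀(k_a−k_1)/(k_1 L₀))] / (k_a−k_1).
Here k_a−k_1 = 1.414 d⁻¹ and 1 − D₀(k_a−k_1)/(k_1 L₀) = 1 − 0.202×1.414/(0.376×40.1) = 0.9811, so
t_c = ln(4.761 × 0.9811) / 1.414 = 1.541 / 1.414 = 1.090 d.
D_c = (k_1/k_a) L₀ e^(−k_1 t_c) = (0.376/1.79) × 40.1 × e^(−0.376×1.090) = 0.2101 × 40.1 × 0.6638 = 5.591 mg/L.

t_c ≈ 1.09 d; D_c ≈ 5.59 mg/L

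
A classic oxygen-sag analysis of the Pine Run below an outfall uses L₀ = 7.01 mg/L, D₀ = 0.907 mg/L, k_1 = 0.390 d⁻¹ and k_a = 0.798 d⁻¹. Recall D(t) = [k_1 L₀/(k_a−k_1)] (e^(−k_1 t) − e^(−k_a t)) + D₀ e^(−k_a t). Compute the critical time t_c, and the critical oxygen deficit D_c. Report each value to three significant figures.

With k_a/k_1 = 2.046 and 1 − D₀(k_a−k_1)/(k_1 L₀) = 0.8646,
t_c = ln(2.046 × 0.8646) / (0.798 − 0.390) = ln(1.769) / 0.4080 = 0.5705/0.4080 = 1.398 d.
D_c = (k_1/k_a) L₀ e^(−k_1 t_c) = (0.390/0.798) × 7.01 × e^(−0.390×1.398) = 0.4887 × 7.01 × 0.5796 = 1.986 mg/L.

t_c ≈ 1.40 d; D_c ≈ 1.99 mg/L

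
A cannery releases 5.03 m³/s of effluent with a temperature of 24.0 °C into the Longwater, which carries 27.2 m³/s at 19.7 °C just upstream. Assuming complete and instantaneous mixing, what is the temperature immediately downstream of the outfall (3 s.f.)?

20.4 °C

Flow-weighted mixing: C = (Q_r C_r + Q_w C_w)/(Q_r + Q_w)
= (27.2×19.7 + 5.03×24.0)/(27.2 + 5.03) = 656.6/32.23 = 20.37 °C.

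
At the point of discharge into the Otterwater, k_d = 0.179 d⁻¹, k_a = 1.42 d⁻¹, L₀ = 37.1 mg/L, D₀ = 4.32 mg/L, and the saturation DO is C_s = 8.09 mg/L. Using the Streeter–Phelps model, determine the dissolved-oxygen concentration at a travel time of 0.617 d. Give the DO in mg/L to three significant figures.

k_d L₀/(k_a−k_d) = 0.179×37.1/(1.42−0.179) = 6.641/1.241 = 5.351 mg/L.
e^(−k_d t) = e^(−0.179×0.6170) = 0.8954; e^(−k_a t) = e^(−1.42×0.6170) = 0.4164.
D = 5.351 × (0.8954 − 0.4164) + 4.32 × 0.4164 = 2.564 + 1.799 = 4.362 mg/L.
DO = C_s − D = 8.09 − 4.362 = 3.728 mg/L.

DO ≈ 3.73 mg/L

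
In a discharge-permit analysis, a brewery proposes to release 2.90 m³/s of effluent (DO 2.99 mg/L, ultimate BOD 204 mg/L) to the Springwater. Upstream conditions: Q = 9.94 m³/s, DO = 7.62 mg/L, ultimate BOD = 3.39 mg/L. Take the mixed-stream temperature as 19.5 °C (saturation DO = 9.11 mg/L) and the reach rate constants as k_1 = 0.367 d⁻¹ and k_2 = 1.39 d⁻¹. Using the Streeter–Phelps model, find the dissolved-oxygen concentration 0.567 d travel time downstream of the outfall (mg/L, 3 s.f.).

DO ≈ 1.71 mg/L

Mixed DO = (9.94×7.62 + 2.90×2.99)/(9.94+2.90) = 84.41/12.84 = 6.574 mg/L.
Mixed L₀ = (9.94×3.39 + 2.90×204)/(12.84) = 625.3/12.84 = 48.70 mg/L.
Initial deficit D₀ = C_s − DO₀ = 9.11 − 6.574 = 2.536 mg/L.
D(0.567) = [0.367×48.70/(1.39−0.367)](e^(−0.367×0.567) − e^(−1.39×0.567)) + 2.536 e^(−1.39×0.567)
= 17.47 × (0.8121 − 0.4547) + 2.536 × 0.4547 = 7.398 mg/L.
DO = 9.11 − 7.398 = 1.712 mg/L.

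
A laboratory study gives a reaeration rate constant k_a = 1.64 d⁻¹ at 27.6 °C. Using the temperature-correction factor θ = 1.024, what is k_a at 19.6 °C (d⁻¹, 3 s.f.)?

k_a(T₂) = k_a(T₁) · θ^(T₂−T₁) = 1.64 × 1.024^(19.6−27.6)
= 1.64 × 1.024^-8.00 = 1.64 × 0.8272 = 1.357 d⁻¹.

k_a ≈ 1.36 d⁻¹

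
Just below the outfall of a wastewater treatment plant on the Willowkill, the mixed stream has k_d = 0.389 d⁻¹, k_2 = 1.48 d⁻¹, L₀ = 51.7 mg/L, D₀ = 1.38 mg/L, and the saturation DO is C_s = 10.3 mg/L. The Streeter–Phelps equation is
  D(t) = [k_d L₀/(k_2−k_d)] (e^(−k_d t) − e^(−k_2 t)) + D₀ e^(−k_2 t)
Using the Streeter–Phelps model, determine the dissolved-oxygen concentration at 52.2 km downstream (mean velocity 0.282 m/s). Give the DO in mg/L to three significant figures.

DO ≈ 3.01 mg/L

Travel time t = x/v = 52.2 km / (0.282 m/s) = 52200 m / 0.282 m/s = 185100 s = 2.142 d.
k_d L₀/(k_2−k_d) = 0.389×51.7/(1.48−0.389) = 20.11/1.091 = 18.43 mg/L.
e^(−k_d t) = e^(−0.389×2.142) = 0.4346; e^(−k_2 t) = e^(−1.48×2.142) = 0.04197.
D = 18.43 × (0.4346 − 0.04197) + 1.38 × 0.04197 = 7.237 + 0.05792 = 7.295 mg/L.
DO = C_s − D = 10.3 − 7.295 = 3.005 mg/L.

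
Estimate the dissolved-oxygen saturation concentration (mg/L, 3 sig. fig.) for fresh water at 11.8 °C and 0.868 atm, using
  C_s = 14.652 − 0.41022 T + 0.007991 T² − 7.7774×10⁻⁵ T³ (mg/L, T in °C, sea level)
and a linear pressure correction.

At sea level: C_s = 14.652 − 0.41022×11.8 + 0.007991×11.8² − 7.7774×10⁻⁵×11.8³ = 10.80 mg/L.
Pressure correction: C_s' = 10.80 × 0.868 = 9.371 mg/L.

C_s ≈ 9.37 mg/L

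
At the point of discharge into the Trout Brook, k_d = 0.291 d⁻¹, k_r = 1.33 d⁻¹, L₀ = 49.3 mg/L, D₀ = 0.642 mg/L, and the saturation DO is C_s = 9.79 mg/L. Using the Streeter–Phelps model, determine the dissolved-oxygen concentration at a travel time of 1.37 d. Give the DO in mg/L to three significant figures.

k_d L₀/(k_r−k_d) = 0.291×49.3/(1.33−0.291) = 14.35/1.039 = 13.81 mg/L.
e^(−k_d t) = e^(−0.291×1.370) = 0.6712; e^(−k_r t) = e^(−1.33×1.370) = 0.1617.
D = 13.81 × (0.6712 − 0.1617) + 0.642 × 0.1617 = 7.035 + 0.1038 = 7.139 mg/L.
DO = C_s − D = 9.79 − 7.139 = 2.651 mg/L.

DO ≈ 2.65 mg/L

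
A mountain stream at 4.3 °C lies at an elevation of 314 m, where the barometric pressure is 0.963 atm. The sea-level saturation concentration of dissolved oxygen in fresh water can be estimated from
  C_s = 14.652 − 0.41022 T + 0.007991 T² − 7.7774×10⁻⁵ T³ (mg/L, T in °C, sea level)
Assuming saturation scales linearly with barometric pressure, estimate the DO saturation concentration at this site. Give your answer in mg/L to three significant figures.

C_s ≈ 12.5 mg/L

At sea level: C_s = 14.652 − 0.41022×4.3 + 0.007991×4.3² − 7.7774×10⁻⁵×4.3³ = 13.03 mg/L.
Pressure correction: C_s' = 13.03 × 0.963 = 12.55 mg/L.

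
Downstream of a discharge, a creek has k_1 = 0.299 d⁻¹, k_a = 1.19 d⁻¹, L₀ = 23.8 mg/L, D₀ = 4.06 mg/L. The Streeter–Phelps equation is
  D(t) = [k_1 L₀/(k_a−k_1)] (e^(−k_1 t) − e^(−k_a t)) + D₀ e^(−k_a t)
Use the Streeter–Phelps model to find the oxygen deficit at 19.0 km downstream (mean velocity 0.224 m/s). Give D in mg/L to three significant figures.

Travel time t = x/v = 19.0 km / (0.224 m/s) = 19000 m / 0.224 m/s = 84820 s = 0.9817 d.
k_1 L₀/(k_a−k_1) = 0.299×23.8/(1.19−0.299) = 7.116/0.8910 = 7.987 mg/L.
e^(−k_1 t) = e^(−0.299×0.9817) = 0.7456; e^(−k_a t) = e^(−1.19×0.9817) = 0.3109.
D = 7.987 × (0.7456 − 0.3109) + 4.06 × 0.3109 = 3.472 + 1.262 = 4.734 mg/L.

D ≈ 4.73 mg/L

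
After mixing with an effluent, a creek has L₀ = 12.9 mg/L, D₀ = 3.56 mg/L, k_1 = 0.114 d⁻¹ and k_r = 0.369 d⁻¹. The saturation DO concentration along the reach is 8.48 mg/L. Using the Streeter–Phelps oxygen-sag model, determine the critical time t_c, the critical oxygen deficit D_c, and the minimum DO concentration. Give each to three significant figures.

t_c ≈ 0.840 d; D_c ≈ 3.62 mg/L; min DO ≈ 4.86 mg/L

At the critical point dD/dt = 0, so k_1 L₀ e^(−k_1 t) = k_r D. Substituting D(t) from the Streeter–Phelps equation and solving for t gives
t_c = ln[(k_r/k_1)(1 − D₀(k_r−k_1)/(k_1 L₀))] / (k_r−k_1).
Here k_r−k_1 = 0.2550 d⁻¹ and 1 − D₀(k_r−k_1)/(k_1 L₀) = 1 − 3.56×0.2550/(0.114×12.9) = 0.3827, so
t_c = ln(3.237 × 0.3827) / 0.2550 = 0.2141 / 0.2550 = 0.8396 d.
L(t_c) = L₀ e^(−k_1 t_c) = 12.9 × 0.9087 = 11.72 mg/L, and at the critical point k_r D_c = k_1 L, so D_c = (0.114/0.369) × 11.72 = 3.622 mg/L.
Minimum DO = C_s − D_c = 8.48 − 3.622 = 4.858 mg/L.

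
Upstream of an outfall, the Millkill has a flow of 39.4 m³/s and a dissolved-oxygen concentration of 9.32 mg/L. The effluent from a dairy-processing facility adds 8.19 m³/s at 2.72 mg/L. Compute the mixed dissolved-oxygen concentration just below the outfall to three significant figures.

Flow-weighted mixing: C = (Q_r C_r + Q_w C_w)/(Q_r + Q_w)
= (39.4×9.32 + 8.19×2.72)/(39.4 + 8.19) = 389.5/47.59 = 8.184 mg/L.

8.18 mg/L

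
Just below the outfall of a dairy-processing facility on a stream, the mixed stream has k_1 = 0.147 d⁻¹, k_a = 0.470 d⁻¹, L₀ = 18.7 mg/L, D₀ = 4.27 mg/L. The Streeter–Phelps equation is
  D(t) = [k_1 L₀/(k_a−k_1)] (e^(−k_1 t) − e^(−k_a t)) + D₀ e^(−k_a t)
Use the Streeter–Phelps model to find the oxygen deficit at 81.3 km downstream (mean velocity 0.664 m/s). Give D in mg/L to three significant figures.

D ≈ 4.73 mg/L

Travel time t = x/v = 81.3 km / (0.664 m/s) = 81300 m / 0.664 m/s = 122400 s = 1.417 d.
k_1 L₀/(k_a−k_1) = 0.147×18.7/(0.470−0.147) = 2.749/0.3230 = 8.511 mg/L.
e^(−k_1 t) = e^(−0.147×1.417) = 0.8119; e^(−k_a t) = e^(−0.470×1.417) = 0.5137.
D = 8.511 × (0.8119 − 0.5137) + 4.27 × 0.5137 = 2.538 + 2.194 = 4.732 mg/L.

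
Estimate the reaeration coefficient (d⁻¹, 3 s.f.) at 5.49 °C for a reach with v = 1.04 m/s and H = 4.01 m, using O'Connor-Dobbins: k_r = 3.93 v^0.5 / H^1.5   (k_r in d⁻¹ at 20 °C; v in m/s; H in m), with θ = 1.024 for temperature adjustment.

k_r(20) = 3.93 × 1.04^0.5 / 4.01^1.5 = 3.93 × 1.020 / 8.030 = 0.4991 d⁻¹.
k_r(5.49) = 0.4991 × 1.024^(5.49−20) = 0.4991 × 0.7088 = 0.3538 d⁻¹.

k_r ≈ 0.354 d⁻¹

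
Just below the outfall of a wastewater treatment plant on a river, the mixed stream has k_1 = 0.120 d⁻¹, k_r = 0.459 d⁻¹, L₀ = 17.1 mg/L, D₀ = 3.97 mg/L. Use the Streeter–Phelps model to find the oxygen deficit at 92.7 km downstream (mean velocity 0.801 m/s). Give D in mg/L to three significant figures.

D ≈ 4.03 mg/L

Travel time t = x/v = 92.7 km / (0.801 m/s) = 92700 m / 0.801 m/s = 115700 s = 1.339 d.
k_1 L₀/(k_r−k_1) = 0.120×17.1/(0.459−0.120) = 2.052/0.3390 = 6.053 mg/L.
e^(−k_1 t) = e^(−0.120×1.339) = 0.8515; e^(−k_r t) = e^(−0.459×1.339) = 0.5407.
D = 6.053 × (0.8515 − 0.5407) + 3.97 × 0.5407 = 1.881 + 2.147 = 4.028 mg/L.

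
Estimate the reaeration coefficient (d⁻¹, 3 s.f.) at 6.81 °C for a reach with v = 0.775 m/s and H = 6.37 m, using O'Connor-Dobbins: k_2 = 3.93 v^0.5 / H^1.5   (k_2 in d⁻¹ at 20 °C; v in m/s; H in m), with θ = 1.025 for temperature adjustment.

k_2(20) = 3.93 × 0.775^0.5 / 6.37^1.5 = 3.93 × 0.8803 / 16.08 = 0.2152 d⁻¹.
k_2(6.81) = 0.2152 × 1.025^(6.81−20) = 0.2152 × 0.7220 = 0.1554 d⁻¹.

k_2 ≈ 0.155 d⁻¹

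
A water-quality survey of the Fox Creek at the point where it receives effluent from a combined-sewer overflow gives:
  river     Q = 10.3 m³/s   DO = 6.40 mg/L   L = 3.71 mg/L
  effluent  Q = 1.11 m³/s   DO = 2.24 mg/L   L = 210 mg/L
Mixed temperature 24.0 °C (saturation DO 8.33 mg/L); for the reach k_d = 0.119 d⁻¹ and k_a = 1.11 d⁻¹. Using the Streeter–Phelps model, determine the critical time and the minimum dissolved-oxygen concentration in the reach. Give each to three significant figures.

Mixed DO = (10.3×6.40 + 1.11×2.24)/(10.3+1.11) = 68.41/11.41 = 5.995 mg/L.
Mixed L₀ = (10.3×3.71 + 1.11×210)/(11.41) = 271.3/11.41 = 23.78 mg/L.
Initial deficit D₀ = C_s − DO₀ = 8.33 − 5.995 = 2.335 mg/L.
t_c = (1/0.9910) ln[(1.11/0.119)(1 − 2.335×0.9910/(0.119×23.78))] = 1.009 × ln(1.701) = 0.5359 d.
D_c = (0.119/1.11) × 23.78 × e^(−0.119×0.5359) = 0.1072 × 23.78 × 0.9382 = 2.392 mg/L.
Minimum DO = 8.33 − 2.392 = 5.938 mg/L.

t_c ≈ 0.536 d; minimum DO ≈ 5.94 mg/L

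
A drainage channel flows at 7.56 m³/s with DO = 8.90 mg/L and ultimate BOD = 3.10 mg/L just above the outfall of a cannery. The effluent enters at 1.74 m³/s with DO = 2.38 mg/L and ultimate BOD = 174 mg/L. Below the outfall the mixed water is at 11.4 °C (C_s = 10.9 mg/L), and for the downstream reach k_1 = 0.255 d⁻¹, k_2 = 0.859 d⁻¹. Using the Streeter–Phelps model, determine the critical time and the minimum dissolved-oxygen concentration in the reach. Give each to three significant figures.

t_c ≈ 1.60 d; minimum DO ≈ 3.98 mg/L

Mixed DO = (7.56×8.90 + 1.74×2.38)/(7.56+1.74) = 71.43/9.300 = 7.680 mg/L.
Mixed L₀ = (7.56×3.10 + 1.74×174)/(9.300) = 326.2/9.300 = 35.07 mg/L.
Initial deficit D₀ = C_s − DO₀ = 10.9 − 7.680 = 3.220 mg/L.
t_c = (1/0.6040) ln[(0.859/0.255)(1 − 3.220×0.6040/(0.255×35.07))] = 1.656 × ln(2.636) = 1.605 d.
D_c = (0.255/0.859) × 35.07 × e^(−0.255×1.605) = 0.2969 × 35.07 × 0.6642 = 6.915 mg/L.
Minimum DO = 10.9 − 6.915 = 3.985 mg/L.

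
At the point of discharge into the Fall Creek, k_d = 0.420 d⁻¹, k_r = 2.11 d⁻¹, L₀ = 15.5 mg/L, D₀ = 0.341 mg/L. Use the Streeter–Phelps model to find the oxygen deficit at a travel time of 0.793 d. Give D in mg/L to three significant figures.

D ≈ 2.10 mg/L

k_d L₀/(k_r−k_d) = 0.420×15.5/(2.11−0.420) = 6.510/1.690 = 3.852 mg/L.
e^(−k_d t) = e^(−0.420×0.7930) = 0.7167; e^(−k_r t) = e^(−2.11×0.7930) = 0.1876.
D = 3.852 × (0.7167 − 0.1876) + 0.341 × 0.1876 = 2.038 + 0.06399 = 2.102 mg/L.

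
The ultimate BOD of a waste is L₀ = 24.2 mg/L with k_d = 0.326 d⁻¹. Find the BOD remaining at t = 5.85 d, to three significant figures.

L_t = L₀ e^(−k_d t) = 24.2 × e^(−0.326×5.85) = 24.2 × 0.1485 = 3.594 mg/L.

L ≈ 3.59 mg/L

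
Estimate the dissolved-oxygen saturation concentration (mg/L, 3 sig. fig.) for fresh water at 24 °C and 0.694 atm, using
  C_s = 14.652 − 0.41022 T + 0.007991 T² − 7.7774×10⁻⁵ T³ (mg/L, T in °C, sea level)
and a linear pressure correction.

At sea level: C_s = 14.652 − 0.41022×24 + 0.007991×24² − 7.7774×10⁻⁵×24³ = 8.334 mg/L.
Pressure correction: C_s' = 8.334 × 0.694 = 5.784 mg/L.

C_s ≈ 5.78 mg/L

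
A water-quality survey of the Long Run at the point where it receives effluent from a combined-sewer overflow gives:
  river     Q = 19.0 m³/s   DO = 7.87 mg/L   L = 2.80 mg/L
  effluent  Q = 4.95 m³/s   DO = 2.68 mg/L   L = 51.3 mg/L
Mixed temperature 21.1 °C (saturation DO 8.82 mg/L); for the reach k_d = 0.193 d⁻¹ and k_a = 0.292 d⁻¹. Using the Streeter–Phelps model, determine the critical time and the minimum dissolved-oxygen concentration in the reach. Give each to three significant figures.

t_c ≈ 3.33 d; minimum DO ≈ 4.36 mg/L

Mixed DO = (19.0×7.87 + 4.95×2.68)/(19.0+4.95) = 162.8/23.95 = 6.797 mg/L.
Mixed L₀ = (19.0×2.80 + 4.95×51.3)/(23.95) = 307.1/23.95 = 12.82 mg/L.
Initial deficit D₀ = C_s − DO₀ = 8.82 − 6.797 = 2.023 mg/L.
t_c = (1/0.09900) ln[(0.292/0.193)(1 − 2.023×0.09900/(0.193×12.82))] = 10.10 × ln(1.391) = 3.330 d.
D_c = (0.193/0.292) × 12.82 × e^(−0.193×3.330) = 0.6610 × 12.82 × 0.5258 = 4.457 mg/L.
Minimum DO = 8.82 − 4.457 = 4.363 mg/L.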